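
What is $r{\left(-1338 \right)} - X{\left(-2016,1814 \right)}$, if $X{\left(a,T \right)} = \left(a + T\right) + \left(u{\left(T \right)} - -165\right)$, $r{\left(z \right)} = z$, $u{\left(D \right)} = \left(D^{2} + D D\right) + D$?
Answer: $-6584307$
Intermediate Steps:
$u{\left(D \right)} = D + 2 D^{2}$ ($u{\left(D \right)} = \left(D^{2} + D^{2}\right) + D = 2 D^{2} + D = D + 2 D^{2}$)
$X{\left(a,T \right)} = 165 + T + a + T \left(1 + 2 T\right)$ ($X{\left(a,T \right)} = \left(a + T\right) + \left(T \left(1 + 2 T\right) - -165\right) = \left(T + a\right) + \left(T \left(1 + 2 T\right) + 165\right) = \left(T + a\right) + \left(165 + T \left(1 + 2 T\right)\right) = 165 + T + a + T \left(1 + 2 T\right)$)
$r{\left(-1338 \right)} - X{\left(-2016,1814 \right)} = -1338 - \left(165 + 1814 - 2016 + 1814 \left(1 + 2 \cdot 1814\right)\right) = -1338 - \left(165 + 1814 - 2016 + 1814 \left(1 + 3628\right)\right) = -1338 - \left(165 + 1814 - 2016 + 1814 \cdot 3629\right) = -1338 - \left(165 + 1814 - 2016 + 6583006\right) = -1338 - 6582969 = -6584307$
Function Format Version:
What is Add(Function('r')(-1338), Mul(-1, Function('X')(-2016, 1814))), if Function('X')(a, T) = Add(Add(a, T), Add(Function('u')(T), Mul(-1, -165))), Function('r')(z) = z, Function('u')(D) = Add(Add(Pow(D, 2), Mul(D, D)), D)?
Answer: -6584307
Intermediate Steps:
Function('u')(D) = Add(D, Mul(2, Pow(D, 2))) (Function('u')(D) = Add(Add(Pow(D, 2), Pow(D, 2)), D) = Add(Mul(2, Pow(D, 2)), D) = Add(D, Mul(2, Pow(D, 2))))
Function('X')(a, T) = Add(165, T, a, Mul(T, Add(1, Mul(2, T)))) (Function('X')(a, T) = Add(Add(a, T), Add(Mul(T, Add(1, Mul(2, T))), Mul(-1, -165))) = Add(Add(T, a), Add(Mul(T, Add(1, Mul(2, T))), 165)) = Add(Add(T, a), Add(165, Mul(T, Add(1, Mul(2, T))))) = Add(165, T, a, Mul(T, Add(1, Mul(2, T)))))
Add(Function('r')(-1338), Mul(-1, Function('X')(-2016, 1814))) = Add(-1338, Mul(-1, Add(165, 1814, -2016, Mul(1814, Add(1, Mul(2, 1814)))))) = Add(-1338, Mul(-1, Add(165, 1814, -2016, Mul(1814, Add(1, 3628))))) = Add(-1338, Mul(-1, Add(165, 1814, -2016, Mul(1814, 3629)))) = Add(-1338, Mul(-1, Add(165, 1814, -2016, 6583006))) = Add(-1338, Mul(-1, 6582969)) = Add(-1338, -6582969) = -6584307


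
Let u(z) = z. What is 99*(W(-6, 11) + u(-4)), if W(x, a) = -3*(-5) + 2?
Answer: 1287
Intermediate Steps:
W(x, a) = 17 (W(x, a) = 15 + 2 = 17)
99*(W(-6, 11) + u(-4)) = 99*(17 - 4) = 99*13 = 1287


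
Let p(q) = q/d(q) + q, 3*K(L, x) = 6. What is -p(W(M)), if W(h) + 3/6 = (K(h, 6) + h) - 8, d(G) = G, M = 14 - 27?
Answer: 37/2 ≈ 18.500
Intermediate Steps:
K(L, x) = 2 (K(L, x) = (1/3)*6 = 2)
M = -13
W(h) = -13/2 + h (W(h) = -1/2 + ((2 + h) - 8) = -1/2 + (-6 + h) = -13/2 + h)
p(q) = 1 + q (p(q) = q/q + q = 1 + q)
-p(W(M)) = -(1 + (-13/2 - 13)) = -(1 - 39/2) = -1*(-37/2) = 37/2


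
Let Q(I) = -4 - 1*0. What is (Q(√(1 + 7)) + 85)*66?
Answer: 5346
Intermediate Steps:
Q(I) = -4 (Q(I) = -4 + 0 = -4)
(Q(√(1 + 7)) + 85)*66 = (-4 + 85)*66 = 81*66 = 5346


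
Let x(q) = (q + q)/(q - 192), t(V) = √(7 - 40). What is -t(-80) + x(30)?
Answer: -10/27 - I*√33 ≈ -0.37037 - 5.7446*I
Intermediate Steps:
t(V) = I*√33 (t(V) = √(-33) = I*√33)
x(q) = 2*q/(-192 + q) (x(q) = (2*q)/(-192 + q) = 2*q/(-192 + q))
-t(-80) + x(30) = -I*√33 + 2*30/(-192 + 30) = -I*√33 + 2*30/(-162) = -I*√33 + 2*30*(-1/162) = -I*√33 - 10/27 = -10/27 - I*√33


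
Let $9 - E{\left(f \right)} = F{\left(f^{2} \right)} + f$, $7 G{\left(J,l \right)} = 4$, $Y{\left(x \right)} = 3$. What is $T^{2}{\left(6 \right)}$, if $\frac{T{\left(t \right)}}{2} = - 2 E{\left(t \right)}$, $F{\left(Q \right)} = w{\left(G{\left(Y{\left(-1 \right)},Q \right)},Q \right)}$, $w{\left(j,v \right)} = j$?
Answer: $\frac{4624}{49} \approx 94.367$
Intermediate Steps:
$G{\left(J,l \right)} = \frac{4}{7}$ ($G{\left(J,l \right)} = \frac{1}{7} \cdot 4 = \frac{4}{7}$)
$F{\left(Q \right)} = \frac{4}{7}$
$E{\left(f \right)} = \frac{59}{7} - f$ ($E{\left(f \right)} = 9 - \left(\frac{4}{7} + f\right) = \frac{59}{7} - f$)
$T{\left(t \right)} = - \frac{236}{7} + 4 t$ ($T{\left(t \right)} = 2 \left(- 2 \left(\frac{59}{7} - t\right)\right) = 2 \left(- \frac{118}{7} + 2 t\right) = - \frac{236}{7} + 4 t$)
$T^{2}{\left(6 \right)} = \left(- \frac{236}{7} + 4 \cdot 6\right)^{2} = \left(- \frac{236}{7} + 24\right)^{2} = \left(- \frac{68}{7}\right)^{2} = \frac{4624}{49}$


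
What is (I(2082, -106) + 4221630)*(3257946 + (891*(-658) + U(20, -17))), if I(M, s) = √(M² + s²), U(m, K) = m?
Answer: 11278878211440 + 5343376*√1086490 ≈ 1.1284e+13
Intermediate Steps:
(I(2082, -106) + 4221630)*(3257946 + (891*(-658) + U(20, -17))) = (√(2082² + (-106)²) + 4221630)*(3257946 + (891*(-658) + 20)) = (√(4334724 + 11236) + 4221630)*(3257946 + (-586278 + 20)) = (√4345960 + 4221630)*(3257946 - 586258) = (2*√1086490 + 4221630)*2671688 = (4221630 + 2*√1086490)*2671688 = 11278878211440 + 5343376*√1086490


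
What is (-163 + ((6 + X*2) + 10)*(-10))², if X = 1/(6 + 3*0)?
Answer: 958441/9 ≈ 1.0649e+5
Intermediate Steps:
X = ⅙ (X = 1/(6 + 0) = 1/6 = ⅙ ≈ 0.16667)
(-163 + ((6 + X*2) + 10)*(-10))² = (-163 + ((6 + (⅙)*2) + 10)*(-10))² = (-163 + ((6 + ⅓) + 10)*(-10))² = (-163 + (19/3 + 10)*(-10))² = (-163 + (49/3)*(-10))² = (-163 - 490/3)² = (-979/3)² = 958441/9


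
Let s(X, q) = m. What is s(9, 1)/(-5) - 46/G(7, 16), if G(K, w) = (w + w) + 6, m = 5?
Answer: -42/19 ≈ -2.2105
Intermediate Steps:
s(X, q) = 5
G(K, w) = 6 + 2*w (G(K, w) = 2*w + 6 = 6 + 2*w)
s(9, 1)/(-5) - 46/G(7, 16) = 5/(-5) - 46/(6 + 2*16) = 5*(-⅕) - 46/(6 + 32) = -1 - 46/38 = -1 - 46*1/38 = -1 - 23/19 = -42/19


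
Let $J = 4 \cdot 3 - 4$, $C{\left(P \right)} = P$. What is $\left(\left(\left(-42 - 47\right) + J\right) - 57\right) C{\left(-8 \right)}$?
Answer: $1104$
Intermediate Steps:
$J = 8$ ($J = 12 - 4 = 8$)
$\left(\left(\left(-42 - 47\right) + J\right) - 57\right) C{\left(-8 \right)} = \left(\left(\left(-42 - 47\right) + 8\right) - 57\right) \left(-8\right) = \left(\left(-89 + 8\right) - 57\right) \left(-8\right) = \left(-81 - 57\right) \left(-8\right) = \left(-138\right) \left(-8\right) = 1104$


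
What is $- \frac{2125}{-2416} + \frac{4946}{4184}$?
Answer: $\frac{2605067}{1263568} \approx 2.0617$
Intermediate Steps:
$- \frac{2125}{-2416} + \frac{4946}{4184} = \left(-2125\right) \left(- \frac{1}{2416}\right) + 4946 \cdot \frac{1}{4184} = \frac{2125}{2416} + \frac{2473}{2092} = \frac{2605067}{1263568}$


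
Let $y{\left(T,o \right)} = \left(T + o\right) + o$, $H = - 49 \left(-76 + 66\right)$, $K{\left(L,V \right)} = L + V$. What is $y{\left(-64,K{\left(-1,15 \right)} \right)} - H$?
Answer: $-526$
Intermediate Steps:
$H = 490$ ($H = \left(-49\right) \left(-10\right) = 490$)
$y{\left(T,o \right)} = T + 2 o$
$y{\left(-64,K{\left(-1,15 \right)} \right)} - H = \left(-64 + 2 \left(-1 + 15\right)\right) - 490 = \left(-64 + 2 \cdot 14\right) - 490 = \left(-64 + 28\right) - 490 = -36 - 490 = -526$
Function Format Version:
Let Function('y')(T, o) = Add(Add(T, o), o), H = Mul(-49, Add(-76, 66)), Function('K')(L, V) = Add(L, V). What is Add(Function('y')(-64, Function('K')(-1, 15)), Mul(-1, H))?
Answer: -526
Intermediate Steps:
H = 490 (H = Mul(-49, -10) = 490)
Function('y')(T, o) = Add(T, Mul(2, o))
Add(Function('y')(-64, Function('K')(-1, 15)), Mul(-1, H)) = Add(Add(-64, Mul(2, Add(-1, 15))), Mul(-1, 490)) = Add(Add(-64, Mul(2, 14)), -490) = Add(Add(-64, 28), -490) = Add(-36, -490) = -526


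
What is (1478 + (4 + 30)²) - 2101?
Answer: 533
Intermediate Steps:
(1478 + (4 + 30)²) - 2101 = (1478 + 34²) - 2101 = (1478 + 1156) - 2101 = 2634 - 2101 = 533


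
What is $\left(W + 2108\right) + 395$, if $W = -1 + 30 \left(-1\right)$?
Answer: $2472$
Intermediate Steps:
$W = -31$ ($W = -1 - 30 = -31$)
$\left(W + 2108\right) + 395 = \left(-31 + 2108\right) + 395 = 2077 + 395 = 2472$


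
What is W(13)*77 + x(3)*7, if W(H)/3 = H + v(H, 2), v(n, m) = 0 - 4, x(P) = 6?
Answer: 2121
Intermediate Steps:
v(n, m) = -4
W(H) = -12 + 3*H (W(H) = 3*(H - 4) = 3*(-4 + H) = -12 + 3*H)
W(13)*77 + x(3)*7 = (-12 + 3*13)*77 + 6*7 = (-12 + 39)*77 + 42 = 27*77 + 42 = 2079 + 42 = 2121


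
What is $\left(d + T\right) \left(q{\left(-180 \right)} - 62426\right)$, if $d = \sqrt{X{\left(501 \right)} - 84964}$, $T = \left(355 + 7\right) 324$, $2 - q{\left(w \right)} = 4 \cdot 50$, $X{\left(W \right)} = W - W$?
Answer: $-7345043712 - 125248 i \sqrt{21241} \approx -7.345 \cdot 10^{9} - 1.8254 \cdot 10^{7} i$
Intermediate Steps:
$X{\left(W \right)} = 0$
$q{\left(w \right)} = -198$ ($q{\left(w \right)} = 2 - 4 \cdot 50 = 2 - 200 = -198$)
$T = 117288$ ($T = 362 \cdot 324 = 117288$)
$d = 2 i \sqrt{21241}$ ($d = \sqrt{0 - 84964} = \sqrt{-84964} = 2 i \sqrt{21241} \approx 291.49 i$)
$\left(d + T\right) \left(q{\left(-180 \right)} - 62426\right) = \left(2 i \sqrt{21241} + 117288\right) \left(-198 - 62426\right) = \left(117288 + 2 i \sqrt{21241}\right) \left(-62624\right) = -7345043712 - 125248 i \sqrt{21241}$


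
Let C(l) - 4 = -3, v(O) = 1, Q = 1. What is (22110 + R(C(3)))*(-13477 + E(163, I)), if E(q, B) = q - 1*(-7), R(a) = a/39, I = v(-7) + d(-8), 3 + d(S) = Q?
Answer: -11474506337/39 ≈ -2.9422e+8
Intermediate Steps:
d(S) = -2 (d(S) = -3 + 1 = -2)
I = -1 (I = 1 - 2 = -1)
C(l) = 1 (C(l) = 4 - 3 = 1)
R(a) = a/39 (R(a) = a*(1/39) = a/39)
E(q, B) = 7 + q (E(q, B) = q + 7 = 7 + q)
(22110 + R(C(3)))*(-13477 + E(163, I)) = (22110 + (1/39)*1)*(-13477 + (7 + 163)) = (22110 + 1/39)*(-13477 + 170) = (862291/39)*(-13307) = -11474506337/39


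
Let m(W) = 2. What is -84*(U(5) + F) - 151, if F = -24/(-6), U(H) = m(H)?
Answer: -655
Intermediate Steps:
U(H) = 2
F = 4 (F = -24*(-1)/6 = -4*(-1) = 4)
-84*(U(5) + F) - 151 = -84*(2 + 4) - 151 = -84*6 - 151 = -504 - 151 = -655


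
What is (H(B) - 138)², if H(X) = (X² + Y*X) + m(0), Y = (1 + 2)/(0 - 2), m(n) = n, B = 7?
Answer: 39601/4 ≈ 9900.3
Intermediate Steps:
Y = -3/2 (Y = 3/(-2) = 3*(-½) = -3/2 ≈ -1.5000)
H(X) = X² - 3*X/2 (H(X) = (X² - 3*X/2) + 0 = X² - 3*X/2)
(H(B) - 138)² = ((½)*7*(-3 + 2*7) - 138)² = ((½)*7*(-3 + 14) - 138)² = ((½)*7*11 - 138)² = (77/2 - 138)² = (-199/2)² = 39601/4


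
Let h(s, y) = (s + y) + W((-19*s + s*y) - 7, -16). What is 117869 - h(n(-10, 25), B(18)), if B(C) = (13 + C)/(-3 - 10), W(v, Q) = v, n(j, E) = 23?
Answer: 1538514/13 ≈ 1.1835e+5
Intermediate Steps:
B(C) = -1 - C/13 (B(C) = (13 + C)/(-13) = (13 + C)*(-1/13) = -1 - C/13)
h(s, y) = -7 + y - 18*s + s*y (h(s, y) = (s + y) + ((-19*s + s*y) - 7) = (s + y) + (-7 - 19*s + s*y) = -7 + y - 18*s + s*y)
117869 - h(n(-10, 25), B(18)) = 117869 - (-7 + (-1 - 1/13*18) - 18*23 + 23*(-1 - 1/13*18)) = 117869 - (-7 + (-1 - 18/13) - 414 + 23*(-1 - 18/13)) = 117869 - (-7 - 31/13 - 414 + 23*(-31/13)) = 117869 - (-7 - 31/13 - 414 - 713/13) = 117869 - 1*(-6217/13) = 117869 + 6217/13 = 1538514/13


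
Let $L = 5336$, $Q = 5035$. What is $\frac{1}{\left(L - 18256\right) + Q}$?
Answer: $- \frac{1}{7885} \approx -0.00012682$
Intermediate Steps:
$\frac{1}{\left(L - 18256\right) + Q} = \frac{1}{\left(5336 - 18256\right) + 5035} = \frac{1}{-12920 + 5035} = \frac{1}{-7885} = - \frac{1}{7885}$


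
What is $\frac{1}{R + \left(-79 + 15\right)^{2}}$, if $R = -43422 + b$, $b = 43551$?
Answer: $\frac{1}{4225} \approx 0.00023669$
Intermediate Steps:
$R = 129$ ($R = -43422 + 43551 = 129$)
$\frac{1}{R + \left(-79 + 15\right)^{2}} = \frac{1}{129 + \left(-79 + 15\right)^{2}} = \frac{1}{129 + \left(-64\right)^{2}} = \frac{1}{129 + 4096} = \frac{1}{4225}$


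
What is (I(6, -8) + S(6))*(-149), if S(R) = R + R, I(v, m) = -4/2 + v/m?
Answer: -5513/4 ≈ -1378.3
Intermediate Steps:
I(v, m) = -2 + v/m (I(v, m) = -4*½ + v/m = -2 + v/m)
S(R) = 2*R
(I(6, -8) + S(6))*(-149) = ((-2 + 6/(-8)) + 2*6)*(-149) = ((-2 + 6*(-⅛)) + 12)*(-149) = ((-2 - ¾) + 12)*(-149) = (-11/4 + 12)*(-149) = (37/4)*(-149) = -5513/4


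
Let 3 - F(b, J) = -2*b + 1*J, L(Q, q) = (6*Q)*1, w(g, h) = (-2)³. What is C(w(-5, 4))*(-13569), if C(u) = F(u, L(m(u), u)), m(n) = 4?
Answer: 502053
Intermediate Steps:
w(g, h) = -8
L(Q, q) = 6*Q
F(b, J) = 3 - J + 2*b (F(b, J) = 3 - (-2*b + 1*J) = 3 - (-2*b + J) = 3 - (J - 2*b) = 3 + (-J + 2*b) = 3 - J + 2*b)
C(u) = -21 + 2*u (C(u) = 3 - 6*4 + 2*u = 3 - 1*24 + 2*u = 3 - 24 + 2*u = -21 + 2*u)
C(w(-5, 4))*(-13569) = (-21 + 2*(-8))*(-13569) = (-21 - 16)*(-13569) = -37*(-13569) = 502053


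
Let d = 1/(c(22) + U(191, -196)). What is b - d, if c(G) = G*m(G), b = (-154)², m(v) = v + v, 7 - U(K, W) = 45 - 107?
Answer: 24593491/1037 ≈ 23716.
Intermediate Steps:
U(K, W) = 69 (U(K, W) = 7 - (45 - 107) = 7 - 1*(-62) = 7 + 62 = 69)
m(v) = 2*v
b = 23716
c(G) = 2*G² (c(G) = G*(2*G) = 2*G²)
d = 1/1037 (d = 1/(2*22² + 69) = 1/(2*484 + 69) = 1/(968 + 69) = 1/1037 ≈ 0.00096432)
b - d = 23716 - 1*1/1037 = 23716 - 1/1037 = 24593491/1037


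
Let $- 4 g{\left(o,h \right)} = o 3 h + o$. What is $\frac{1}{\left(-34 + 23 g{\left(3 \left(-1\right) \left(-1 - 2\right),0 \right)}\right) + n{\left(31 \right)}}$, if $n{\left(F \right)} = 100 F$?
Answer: $\frac{4}{12057} \approx 0.00033176$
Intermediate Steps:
$g{\left(o,h \right)} = - \frac{o}{4} - \frac{3 h o}{4}$ ($g{\left(o,h \right)} = - \frac{o 3 h + o}{4} = - \frac{3 o h + o}{4} = - \frac{3 h o + o}{4} = - \frac{o + 3 h o}{4} = - \frac{o}{4} - \frac{3 h o}{4}$)
$\frac{1}{\left(-34 + 23 g{\left(3 \left(-1\right) \left(-1 - 2\right),0 \right)}\right) + n{\left(31 \right)}} = \frac{1}{\left(-34 + 23 \left(- \frac{3 \left(-1\right) \left(-1 - 2\right) \left(1 + 3 \cdot 0\right)}{4}\right)\right) + 100 \cdot 31} = \frac{1}{\left(-34 + 23 \left(- \frac{- 3 \left(-1 - 2\right) \left(1 + 0\right)}{4}\right)\right) + 3100} = \frac{1}{\left(-34 + 23 \left(\left(- \frac{1}{4}\right) \left(\left(-3\right) \left(-3\right)\right) 1\right)\right) + 3100} = \frac{1}{\left(-34 + 23 \left(\left(- \frac{1}{4}\right) 9 \cdot 1\right)\right) + 3100} = \frac{1}{\left(-34 + 23 \left(- \frac{9}{4}\right)\right) + 3100} = \frac{1}{\left(-34 - \frac{207}{4}\right) + 3100} = \frac{1}{- \frac{343}{4} + 3100} = \frac{1}{\frac{12057}{4}} = \frac{4}{12057}$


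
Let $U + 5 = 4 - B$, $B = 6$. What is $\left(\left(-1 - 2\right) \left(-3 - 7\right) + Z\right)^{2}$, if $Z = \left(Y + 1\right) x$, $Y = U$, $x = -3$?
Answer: $2304$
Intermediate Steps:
$U = -7$ ($U = -5 + \left(4 - 6\right) = -5 - 2 = -7$)
$Y = -7$
$Z = 18$ ($Z = \left(-7 + 1\right) \left(-3\right) = \left(-6\right) \left(-3\right) = 18$)
$\left(\left(-1 - 2\right) \left(-3 - 7\right) + Z\right)^{2} = \left(\left(-1 - 2\right) \left(-3 - 7\right) + 18\right)^{2} = \left(\left(-3\right) \left(-10\right) + 18\right)^{2} = \left(30 + 18\right)^{2} = 48^{2} = 2304$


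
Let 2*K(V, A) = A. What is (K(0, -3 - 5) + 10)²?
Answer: 36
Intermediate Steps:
K(V, A) = A/2
(K(0, -3 - 5) + 10)² = ((-3 - 5)/2 + 10)² = ((½)*(-8) + 10)² = (-4 + 10)² = 6² = 36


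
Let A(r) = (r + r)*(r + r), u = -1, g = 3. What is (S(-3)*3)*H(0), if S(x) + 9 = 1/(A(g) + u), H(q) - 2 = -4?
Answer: 1884/35 ≈ 53.829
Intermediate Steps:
H(q) = -2 (H(q) = 2 - 4 = -2)
A(r) = 4*r² (A(r) = (2*r)*(2*r) = 4*r²)
S(x) = -314/35 (S(x) = -9 + 1/(4*3² - 1) = -9 + 1/(4*9 - 1) = -9 + 1/(36 - 1) = -9 + 1/35 = -314/35)
(S(-3)*3)*H(0) = -314/35*3*(-2) = -942/35*(-2) = 1884/35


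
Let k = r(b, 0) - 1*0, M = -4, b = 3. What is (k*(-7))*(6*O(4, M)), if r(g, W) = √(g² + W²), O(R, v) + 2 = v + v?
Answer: 1260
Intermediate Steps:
O(R, v) = -2 + 2*v (O(R, v) = -2 + (v + v) = -2 + 2*v)
r(g, W) = √(W² + g²)
k = 3 (k = √(0² + 3²) - 1*0 = √(0 + 9) + 0 = √9 + 0 = 3 + 0 = 3)
(k*(-7))*(6*O(4, M)) = (3*(-7))*(6*(-2 + 2*(-4))) = -126*(-2 - 8) = -126*(-10) = -21*(-60) = 1260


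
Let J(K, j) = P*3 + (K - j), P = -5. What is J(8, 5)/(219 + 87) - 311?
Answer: -15863/51 ≈ -311.04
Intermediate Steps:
J(K, j) = -15 + K - j (J(K, j) = -5*3 + (K - j) = -15 + (K - j) = -15 + K - j)
J(8, 5)/(219 + 87) - 311 = (-15 + 8 - 1*5)/(219 + 87) - 311 = (-15 + 8 - 5)/306 - 311 = (1/306)*(-12) - 311 = -2/51 - 311 = -15863/51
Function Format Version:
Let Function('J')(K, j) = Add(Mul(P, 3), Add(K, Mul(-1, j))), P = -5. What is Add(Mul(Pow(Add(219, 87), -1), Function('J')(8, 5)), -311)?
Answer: Rational(-15863, 51) ≈ -311.04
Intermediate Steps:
Function('J')(K, j) = Add(-15, K, Mul(-1, j)) (Function('J')(K, j) = Add(Mul(-5, 3), Add(K, Mul(-1, j))) = Add(-15, Add(K, Mul(-1, j))) = Add(-15, K, Mul(-1, j)))
Add(Mul(Pow(Add(219, 87), -1), Function('J')(8, 5)), -311) = Add(Mul(Pow(Add(219, 87), -1), Add(-15, 8, Mul(-1, 5))), -311) = Add(Mul(Pow(306, -1), Add(-15, 8, -5)), -311) = Add(Mul(Rational(1, 306), -12), -311) = Add(Rational(-2, 51), -311) = Rational(-15863, 51)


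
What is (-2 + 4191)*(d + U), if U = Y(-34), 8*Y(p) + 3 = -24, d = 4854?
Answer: 162554145/8 ≈ 2.0319e+7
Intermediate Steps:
Y(p) = -27/8 (Y(p) = -3/8 + (⅛)*(-24) = -3/8 - 3 = -27/8)
U = -27/8 ≈ -3.3750
(-2 + 4191)*(d + U) = (-2 + 4191)*(4854 - 27/8) = 4189*(38805/8) = 162554145/8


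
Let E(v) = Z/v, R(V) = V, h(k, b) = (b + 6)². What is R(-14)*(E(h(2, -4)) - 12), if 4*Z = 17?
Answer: 1225/8 ≈ 153.13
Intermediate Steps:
h(k, b) = (6 + b)²
Z = 17/4 (Z = (¼)*17 = 17/4 ≈ 4.2500)
E(v) = 17/(4*v)
R(-14)*(E(h(2, -4)) - 12) = -14*(17/(4*((6 - 4)²)) - 12) = -14*(17/(4*(2²)) - 12) = -14*((17/4)/4 - 12) = -14*((17/4)*(¼) - 12) = -14*(17/16 - 12) = -14*(-175/16) = 1225/8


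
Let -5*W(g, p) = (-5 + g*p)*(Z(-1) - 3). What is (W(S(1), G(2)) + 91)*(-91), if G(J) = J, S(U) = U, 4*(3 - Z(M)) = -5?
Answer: -33397/4 ≈ -8349.3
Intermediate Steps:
Z(M) = 17/4 (Z(M) = 3 - ¼*(-5) = 3 + 5/4 = 17/4)
W(g, p) = 5/4 - g*p/4 (W(g, p) = -(-5 + g*p)*(17/4 - 3)/5 = -(-5 + g*p)*5/(5*4) = -(-25/4 + 5*g*p/4)/5 = 5/4 - g*p/4)
(W(S(1), G(2)) + 91)*(-91) = ((5/4 - ¼*1*2) + 91)*(-91) = ((5/4 - ½) + 91)*(-91) = (¾ + 91)*(-91) = (367/4)*(-91) = -33397/4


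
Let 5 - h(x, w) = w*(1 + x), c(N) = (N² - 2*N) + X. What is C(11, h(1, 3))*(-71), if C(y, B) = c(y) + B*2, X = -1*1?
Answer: -6816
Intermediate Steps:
X = -1
c(N) = -1 + N² - 2*N (c(N) = (N² - 2*N) - 1 = -1 + N² - 2*N)
h(x, w) = 5 - w*(1 + x)
C(y, B) = -1 + y² - 2*y + 2*B (C(y, B) = (-1 + y² - 2*y) + B*2 = (-1 + y² - 2*y) + 2*B = -1 + y² - 2*y + 2*B)
C(11, h(1, 3))*(-71) = (-1 + 11² - 2*11 + 2*(5 - 1*3 - 1*3*1))*(-71) = (-1 + 121 - 22 + 2*(5 - 3 - 3))*(-71) = (-1 + 121 - 22 + 2*(-1))*(-71) = (-1 + 121 - 22 - 2)*(-71) = 96*(-71) = -6816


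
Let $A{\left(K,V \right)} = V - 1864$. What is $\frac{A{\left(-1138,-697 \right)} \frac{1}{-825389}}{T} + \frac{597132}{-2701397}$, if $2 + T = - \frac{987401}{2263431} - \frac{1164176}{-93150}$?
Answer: $- \frac{174016176990801077255373}{788340779060288778000133} \approx -0.22074$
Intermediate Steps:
$T = \frac{353563074901}{35139766275}$ ($T = -2 - \left(- \frac{582088}{46575} + \frac{987401}{2263431}\right) = -2 - - \frac{423842607451}{35139766275} = -2 + \left(- \frac{987401}{2263431} + \frac{582088}{46575}\right) = -2 + \frac{423842607451}{35139766275} = \frac{353563074901}{35139766275} \approx 10.062$)
$A{\left(K,V \right)} = -1864 + V$
$\frac{A{\left(-1138,-697 \right)} \frac{1}{-825389}}{T} + \frac{597132}{-2701397} = \frac{\left(-1864 - 697\right) \frac{1}{-825389}}{\frac{353563074901}{35139766275}} + \frac{597132}{-2701397} = \left(-2561\right) \left(- \frac{1}{825389}\right) \frac{35139766275}{353563074901} + 597132 \left(- \frac{1}{2701397}\right) = \frac{2561}{825389} \cdot \frac{35139766275}{353563074901} - \frac{597132}{2701397} = \frac{89992941430275}{291827072829461489} - \frac{597132}{2701397} = - \frac{174016176990801077255373}{788340779060288778000133}$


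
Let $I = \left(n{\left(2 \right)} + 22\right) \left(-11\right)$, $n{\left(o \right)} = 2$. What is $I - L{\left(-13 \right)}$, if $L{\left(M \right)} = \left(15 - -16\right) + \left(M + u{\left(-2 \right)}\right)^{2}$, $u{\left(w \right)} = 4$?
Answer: $-376$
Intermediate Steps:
$I = -264$ ($I = \left(2 + 22\right) \left(-11\right) = 24 \left(-11\right) = -264$)
$L{\left(M \right)} = 31 + \left(4 + M\right)^{2}$ ($L{\left(M \right)} = \left(15 - -16\right) + \left(M + 4\right)^{2} = \left(15 + 16\right) + \left(4 + M\right)^{2} = 31 + \left(4 + M\right)^{2}$)
$I - L{\left(-13 \right)} = -264 - \left(31 + \left(4 - 13\right)^{2}\right) = -264 - \left(31 + \left(-9\right)^{2}\right) = -264 - \left(31 + 81\right) = -264 - 112 = -376$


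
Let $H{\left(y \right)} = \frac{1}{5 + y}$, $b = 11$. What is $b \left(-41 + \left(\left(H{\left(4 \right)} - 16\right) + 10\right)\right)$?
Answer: $- \frac{4642}{9} \approx -515.78$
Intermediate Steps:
$b \left(-41 + \left(\left(H{\left(4 \right)} - 16\right) + 10\right)\right) = 11 \left(-41 + \left(\left(\frac{1}{5 + 4} - 16\right) + 10\right)\right) = 11 \left(-41 + \left(\left(\frac{1}{9} - 16\right) + 10\right)\right) = 11 \left(-41 + \left(- \frac{143}{9} + 10\right)\right) = 11 \left(-41 - \frac{53}{9}\right) = 11 \left(- \frac{422}{9}\right) = - \frac{4642}{9}$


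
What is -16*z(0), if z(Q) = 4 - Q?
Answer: -64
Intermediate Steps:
-16*z(0) = -16*(4 - 1*0) = -16*(4 + 0) = -16*4 = -64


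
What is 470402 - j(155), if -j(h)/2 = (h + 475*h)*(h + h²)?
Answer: 3568471202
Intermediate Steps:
j(h) = -952*h*(h + h²) (j(h) = -2*(h + 475*h)*(h + h²) = -2*476*h*(h + h²) = -952*h*(h + h²))
470402 - j(155) = 470402 - 952*155²*(-1 - 1*155) = 470402 - 952*24025*(-1 - 155) = 470402 - 952*24025*(-156) = 470402 - 1*(-3568000800) = 470402 + 3568000800 = 3568471202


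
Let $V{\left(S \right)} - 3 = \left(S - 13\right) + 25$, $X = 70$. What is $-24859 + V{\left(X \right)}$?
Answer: $-24774$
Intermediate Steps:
$V{\left(S \right)} = 15 + S$ ($V{\left(S \right)} = 3 + \left(\left(S - 13\right) + 25\right) = 3 + \left(\left(-13 + S\right) + 25\right) = 3 + \left(12 + S\right) = 15 + S$)
$-24859 + V{\left(X \right)} = -24859 + \left(15 + 70\right) = -24859 + 85 = -24774$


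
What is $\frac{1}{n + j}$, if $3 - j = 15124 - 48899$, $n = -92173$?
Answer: $- \frac{1}{58395} \approx -1.7125 \cdot 10^{-5}$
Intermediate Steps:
$j = 33778$ ($j = 3 - \left(15124 - 48899\right) = 3 - -33775 = 3 + 33775 = 33778$)
$\frac{1}{n + j} = \frac{1}{-92173 + 33778} = \frac{1}{-58395} = - \frac{1}{58395}$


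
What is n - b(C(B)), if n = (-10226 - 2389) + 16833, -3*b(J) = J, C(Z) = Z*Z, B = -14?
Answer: 12850/3 ≈ 4283.3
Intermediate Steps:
C(Z) = Z**2
b(J) = -J/3
n = 4218 (n = -12615 + 16833 = 4218)
n - b(C(B)) = 4218 - (-1)*(-14)**2/3 = 4218 - (-1)*196/3 = 4218 - 1*(-196/3) = 4218 + 196/3 = 12850/3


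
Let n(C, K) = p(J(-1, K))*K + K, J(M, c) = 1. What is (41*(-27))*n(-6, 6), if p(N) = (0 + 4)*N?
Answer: -33210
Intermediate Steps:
p(N) = 4*N
n(C, K) = 5*K (n(C, K) = (4*1)*K + K = 4*K + K = 5*K)
(41*(-27))*n(-6, 6) = (41*(-27))*(5*6) = -1107*30 = -33210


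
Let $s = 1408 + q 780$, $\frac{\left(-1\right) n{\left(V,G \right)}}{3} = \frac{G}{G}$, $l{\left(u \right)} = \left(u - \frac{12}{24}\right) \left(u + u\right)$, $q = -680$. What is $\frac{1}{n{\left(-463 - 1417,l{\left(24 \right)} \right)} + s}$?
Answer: $- \frac{1}{528995} \approx -1.8904 \cdot 10^{-6}$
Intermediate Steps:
$l{\left(u \right)} = 2 u \left(- \frac{1}{2} + u\right)$ ($l{\left(u \right)} = \left(u - \frac{1}{2}\right) 2 u = \left(- \frac{1}{2} + u\right) 2 u = 2 u \left(- \frac{1}{2} + u\right)$)
$n{\left(V,G \right)} = -3$ ($n{\left(V,G \right)} = - 3 \frac{G}{G} = \left(-3\right) 1 = -3$)
$s = -528992$ ($s = 1408 - 530400 = -528992$)
$\frac{1}{n{\left(-463 - 1417,l{\left(24 \right)} \right)} + s} = \frac{1}{-3 - 528992} = \frac{1}{-528995} = - \frac{1}{528995}$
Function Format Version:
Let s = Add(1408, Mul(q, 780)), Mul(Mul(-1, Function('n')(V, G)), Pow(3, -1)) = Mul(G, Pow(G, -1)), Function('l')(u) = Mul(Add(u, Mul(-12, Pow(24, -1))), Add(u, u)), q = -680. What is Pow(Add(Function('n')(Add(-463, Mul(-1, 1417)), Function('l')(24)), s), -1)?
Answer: Rational(-1, 528995) ≈ -1.8904e-6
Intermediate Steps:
Function('l')(u) = Mul(2, u, Add(Rational(-1, 2), u)) (Function('l')(u) = Mul(Add(u, Mul(-12, Rational(1, 24))), Mul(2, u)) = Mul(Add(u, Rational(-1, 2)), Mul(2, u)) = Mul(Add(Rational(-1, 2), u), Mul(2, u)) = Mul(2, u, Add(Rational(-1, 2), u)))
Function('n')(V, G) = -3 (Function('n')(V, G) = Mul(-3, Mul(G, Pow(G, -1))) = Mul(-3, 1) = -3)
s = -528992 (s = Add(1408, Mul(-680, 780)) = Add(1408, -530400) = -528992)
Pow(Add(Function('n')(Add(-463, Mul(-1, 1417)), Function('l')(24)), s), -1) = Pow(Add(-3, -528992), -1) = Pow(-528995, -1) = Rational(-1, 528995)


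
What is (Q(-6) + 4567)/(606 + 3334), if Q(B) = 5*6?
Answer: 4597/3940 ≈ 1.1668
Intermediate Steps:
Q(B) = 30
(Q(-6) + 4567)/(606 + 3334) = (30 + 4567)/(606 + 3334) = 4597/3940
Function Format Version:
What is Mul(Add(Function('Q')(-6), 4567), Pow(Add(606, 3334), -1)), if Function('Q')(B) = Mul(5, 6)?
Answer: Rational(4597, 3940) ≈ 1.1668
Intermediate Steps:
Function('Q')(B) = 30
Mul(Add(Function('Q')(-6), 4567), Pow(Add(606, 3334), -1)) = Mul(Add(30, 4567), Pow(Add(606, 3334), -1)) = Mul(4597, Pow(3940, -1)) = Mul(4597, Rational(1, 3940)) = Rational(4597, 3940)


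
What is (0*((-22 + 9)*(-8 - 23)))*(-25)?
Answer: 0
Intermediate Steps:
(0*((-22 + 9)*(-8 - 23)))*(-25) = (0*(-13*(-31)))*(-25) = (0*403)*(-25) = 0*(-25) = 0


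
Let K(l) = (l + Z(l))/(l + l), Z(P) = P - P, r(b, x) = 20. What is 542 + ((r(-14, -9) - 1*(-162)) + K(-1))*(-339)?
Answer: -122651/2 ≈ -61326.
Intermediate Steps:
Z(P) = 0
K(l) = ½ (K(l) = (l + 0)/(l + l) = l/((2*l)) = l*(1/(2*l)) = ½)
542 + ((r(-14, -9) - 1*(-162)) + K(-1))*(-339) = 542 + ((20 - 1*(-162)) + ½)*(-339) = 542 + ((20 + 162) + ½)*(-339) = 542 + (182 + ½)*(-339) = 542 + (365/2)*(-339) = 542 - 123735/2 = -122651/2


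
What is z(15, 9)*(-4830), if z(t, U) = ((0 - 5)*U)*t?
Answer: 3260250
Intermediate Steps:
z(t, U) = -5*U*t (z(t, U) = (-5*U)*t = -5*U*t)
z(15, 9)*(-4830) = -5*9*15*(-4830) = -675*(-4830) = 3260250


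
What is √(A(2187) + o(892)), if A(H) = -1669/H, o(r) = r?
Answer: √5847405/81 ≈ 29.854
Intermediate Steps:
√(A(2187) + o(892)) = √(-1669/2187 + 892) = √(1949135/2187) = √5847405/81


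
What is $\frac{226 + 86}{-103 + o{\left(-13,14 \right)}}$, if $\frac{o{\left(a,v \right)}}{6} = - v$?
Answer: $- \frac{312}{187} \approx -1.6684$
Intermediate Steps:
$o{\left(a,v \right)} = - 6 v$ ($o{\left(a,v \right)} = 6 \left(- v\right) = - 6 v$)
$\frac{226 + 86}{-103 + o{\left(-13,14 \right)}} = \frac{226 + 86}{-103 - 84} = \frac{312}{-103 - 84} = \frac{312}{-187} = 312 \left(- \frac{1}{187}\right) = - \frac{312}{187}$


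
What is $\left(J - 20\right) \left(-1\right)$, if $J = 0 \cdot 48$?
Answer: $20$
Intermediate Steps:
$J = 0$
$\left(J - 20\right) \left(-1\right) = \left(0 - 20\right) \left(-1\right) = \left(-20\right) \left(-1\right) = 20$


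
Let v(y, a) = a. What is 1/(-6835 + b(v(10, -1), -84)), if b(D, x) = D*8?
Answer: -1/6843 ≈ -0.00014613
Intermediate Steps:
b(D, x) = 8*D
1/(-6835 + b(v(10, -1), -84)) = 1/(-6835 + 8*(-1)) = 1/(-6835 - 8) = 1/(-6843) = -1/6843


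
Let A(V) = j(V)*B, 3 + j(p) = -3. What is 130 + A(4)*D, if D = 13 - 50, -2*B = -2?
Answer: 352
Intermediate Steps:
j(p) = -6 (j(p) = -3 - 3 = -6)
B = 1 (B = -½*(-2) = 1)
D = -37
A(V) = -6 (A(V) = -6*1 = -6)
130 + A(4)*D = 130 - 6*(-37) = 130 + 222 = 352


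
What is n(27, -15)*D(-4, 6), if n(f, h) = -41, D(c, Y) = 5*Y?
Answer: -1230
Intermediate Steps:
n(27, -15)*D(-4, 6) = -205*6 = -41*30 = -1230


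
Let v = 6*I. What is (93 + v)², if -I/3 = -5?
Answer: 33489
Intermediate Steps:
I = 15 (I = -3*(-5) = 15)
v = 90 (v = 6*15 = 90)
(93 + v)² = (93 + 90)² = 183² = 33489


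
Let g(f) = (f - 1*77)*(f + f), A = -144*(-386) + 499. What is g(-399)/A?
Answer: 22344/3299 ≈ 6.7730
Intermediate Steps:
A = 56083 (A = 55584 + 499 = 56083)
g(f) = 2*f*(-77 + f) (g(f) = (f - 77)*(2*f) = (-77 + f)*(2*f) = 2*f*(-77 + f))
g(-399)/A = (2*(-399)*(-77 - 399))/56083 = (2*(-399)*(-476))*(1/56083) = 379848*(1/56083) = 22344/3299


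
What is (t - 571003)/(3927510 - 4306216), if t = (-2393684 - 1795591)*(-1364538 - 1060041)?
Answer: -5078613809611/189353 ≈ -2.6821e+7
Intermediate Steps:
t = 10157228190225 (t = -4189275*(-2424579) = 10157228190225)
(t - 571003)/(3927510 - 4306216) = (10157228190225 - 571003)/(3927510 - 4306216) = 10157227619222/(-378706) = 10157227619222*(-1/378706) = -5078613809611/189353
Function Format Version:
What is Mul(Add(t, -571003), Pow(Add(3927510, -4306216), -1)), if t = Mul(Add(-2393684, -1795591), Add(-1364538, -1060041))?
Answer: Rational(-5078613809611, 189353) ≈ -2.6821e+7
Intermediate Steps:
t = 10157228190225 (t = Mul(-4189275, -2424579) = 10157228190225)
Mul(Add(t, -571003), Pow(Add(3927510, -4306216), -1)) = Mul(Add(10157228190225, -571003), Pow(Add(3927510, -4306216), -1)) = Mul(10157227619222, Pow(-378706, -1)) = Mul(10157227619222, Rational(-1, 378706)) = Rational(-5078613809611, 189353)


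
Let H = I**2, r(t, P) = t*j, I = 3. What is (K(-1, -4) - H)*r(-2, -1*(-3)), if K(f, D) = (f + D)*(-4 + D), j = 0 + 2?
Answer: -124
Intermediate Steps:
j = 2
K(f, D) = (-4 + D)*(D + f) (K(f, D) = (D + f)*(-4 + D) = (-4 + D)*(D + f))
r(t, P) = 2*t (r(t, P) = t*2 = 2*t)
H = 9 (H = 3**2 = 9)
(K(-1, -4) - H)*r(-2, -1*(-3)) = (((-4)**2 - 4*(-4) - 4*(-1) - 4*(-1)) - 1*9)*(2*(-2)) = ((16 + 16 + 4 + 4) - 9)*(-4) = (40 - 9)*(-4) = 31*(-4) = -124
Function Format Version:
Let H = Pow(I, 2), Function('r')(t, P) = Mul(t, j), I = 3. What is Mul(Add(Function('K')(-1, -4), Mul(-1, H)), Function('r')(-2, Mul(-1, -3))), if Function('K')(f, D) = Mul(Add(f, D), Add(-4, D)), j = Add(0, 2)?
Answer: -124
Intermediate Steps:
j = 2
Function('K')(f, D) = Mul(Add(-4, D), Add(D, f)) (Function('K')(f, D) = Mul(Add(D, f), Add(-4, D)) = Mul(Add(-4, D), Add(D, f)))
Function('r')(t, P) = Mul(2, t) (Function('r')(t, P) = Mul(t, 2) = Mul(2, t))
H = 9 (H = Pow(3, 2) = 9)
Mul(Add(Function('K')(-1, -4), Mul(-1, H)), Function('r')(-2, Mul(-1, -3))) = Mul(Add(Add(Pow(-4, 2), Mul(-4, -4), Mul(-4, -1), Mul(-4, -1)), Mul(-1, 9)), Mul(2, -2)) = Mul(Add(Add(16, 16, 4, 4), -9), -4) = Mul(Add(40, -9), -4) = Mul(31, -4) = -124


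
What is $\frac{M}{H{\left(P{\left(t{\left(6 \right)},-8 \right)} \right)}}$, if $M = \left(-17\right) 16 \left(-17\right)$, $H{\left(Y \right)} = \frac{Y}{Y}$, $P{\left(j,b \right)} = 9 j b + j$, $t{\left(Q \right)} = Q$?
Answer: $4624$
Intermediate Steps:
$P{\left(j,b \right)} = j + 9 b j$ ($P{\left(j,b \right)} = 9 b j + j = j + 9 b j$)
$H{\left(Y \right)} = 1$
$M = 4624$ ($M = \left(-272\right) \left(-17\right) = 4624$)
$\frac{M}{H{\left(P{\left(t{\left(6 \right)},-8 \right)} \right)}} = \frac{4624}{1} = 4624 \cdot 1 = 4624$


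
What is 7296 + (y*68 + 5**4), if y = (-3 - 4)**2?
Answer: 11253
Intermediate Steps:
y = 49 (y = (-7)**2 = 49)
7296 + (y*68 + 5**4) = 7296 + (49*68 + 5**4) = 7296 + (3332 + 625) = 7296 + 3957 = 11253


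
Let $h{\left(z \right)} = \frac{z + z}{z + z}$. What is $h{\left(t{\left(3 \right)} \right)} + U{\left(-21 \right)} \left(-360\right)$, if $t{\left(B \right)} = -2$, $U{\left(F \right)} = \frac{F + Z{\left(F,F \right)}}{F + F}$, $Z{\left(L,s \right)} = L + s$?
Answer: $-539$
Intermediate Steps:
$U{\left(F \right)} = \frac{3}{2}$ ($U{\left(F \right)} = \frac{F + \left(F + F\right)}{F + F} = \frac{F + 2 F}{2 F} = 3 F \frac{1}{2 F} = \frac{3}{2}$)
$h{\left(z \right)} = 1$ ($h{\left(z \right)} = \frac{2 z}{2 z} = 2 z \frac{1}{2 z} = 1$)
$h{\left(t{\left(3 \right)} \right)} + U{\left(-21 \right)} \left(-360\right) = 1 + \frac{3}{2} \left(-360\right) = 1 - 540 = -539$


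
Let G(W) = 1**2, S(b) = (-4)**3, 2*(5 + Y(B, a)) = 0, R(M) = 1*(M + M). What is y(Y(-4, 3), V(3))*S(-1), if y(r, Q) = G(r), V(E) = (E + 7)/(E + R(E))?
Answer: -64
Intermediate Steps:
R(M) = 2*M (R(M) = 1*(2*M) = 2*M)
Y(B, a) = -5 (Y(B, a) = -5 + (1/2)*0 = -5 + 0 = -5)
V(E) = (7 + E)/(3*E) (V(E) = (E + 7)/(E + 2*E) = (7 + E)/((3*E)) = (7 + E)*(1/(3*E)) = (7 + E)/(3*E))
S(b) = -64
G(W) = 1
y(r, Q) = 1
y(Y(-4, 3), V(3))*S(-1) = 1*(-64) = -64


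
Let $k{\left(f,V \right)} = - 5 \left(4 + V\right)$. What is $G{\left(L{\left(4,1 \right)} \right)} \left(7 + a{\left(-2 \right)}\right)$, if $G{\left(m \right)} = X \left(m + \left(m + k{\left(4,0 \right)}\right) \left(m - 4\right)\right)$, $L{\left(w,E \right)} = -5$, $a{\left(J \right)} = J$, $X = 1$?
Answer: $1100$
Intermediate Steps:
$k{\left(f,V \right)} = -20 - 5 V$
$G{\left(m \right)} = m + \left(-20 + m\right) \left(-4 + m\right)$ ($G{\left(m \right)} = 1 \left(m + \left(m - 20\right) \left(m - 4\right)\right) = 1 \left(m + \left(m + \left(-20 + 0\right)\right) \left(-4 + m\right)\right) = 1 \left(m + \left(m - 20\right) \left(-4 + m\right)\right) = 1 \left(m + \left(-20 + m\right) \left(-4 + m\right)\right) = m + \left(-20 + m\right) \left(-4 + m\right)$)
$G{\left(L{\left(4,1 \right)} \right)} \left(7 + a{\left(-2 \right)}\right) = \left(80 + \left(-5\right)^{2} - -115\right) \left(7 - 2\right) = \left(80 + 25 + 115\right) 5 = 220 \cdot 5 = 1100$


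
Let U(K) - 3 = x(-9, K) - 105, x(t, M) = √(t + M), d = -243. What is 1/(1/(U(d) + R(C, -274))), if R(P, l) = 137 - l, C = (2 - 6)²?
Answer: 309 + 6*I*√7 ≈ 309.0 + 15.875*I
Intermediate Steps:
x(t, M) = √(M + t)
C = 16 (C = (-4)² = 16)
U(K) = -102 + √(-9 + K) (U(K) = 3 + (√(K - 9) - 105) = 3 + (√(-9 + K) - 105) = 3 + (-105 + √(-9 + K)) = -102 + √(-9 + K))
1/(1/(U(d) + R(C, -274))) = 1/(1/((-102 + √(-9 - 243)) + (137 - 1*(-274)))) = 1/(1/((-102 + √(-252)) + (137 + 274))) = 1/(1/((-102 + 6*I*√7) + 411)) = 1/(1/(309 + 6*I*√7)) = 309 + 6*I*√7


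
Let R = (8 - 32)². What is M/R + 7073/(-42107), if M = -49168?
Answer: -129649439/1515852 ≈ -85.529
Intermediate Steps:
R = 576 (R = (-24)² = 576)
M/R + 7073/(-42107) = -49168/576 + 7073/(-42107) = -49168*1/576 + 7073*(-1/42107) = -3073/36 - 7073/42107 = -129649439/1515852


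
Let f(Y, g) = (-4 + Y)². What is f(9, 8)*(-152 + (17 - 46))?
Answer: -4525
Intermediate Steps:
f(9, 8)*(-152 + (17 - 46)) = (-4 + 9)²*(-152 + (17 - 46)) = 5²*(-152 - 29) = 25*(-181) = -4525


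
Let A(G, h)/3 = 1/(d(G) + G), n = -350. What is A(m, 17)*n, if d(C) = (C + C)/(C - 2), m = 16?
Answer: -3675/64 ≈ -57.422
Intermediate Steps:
d(C) = 2*C/(-2 + C) (d(C) = (2*C)/(-2 + C) = 2*C/(-2 + C))
A(G, h) = 3/(G + 2*G/(-2 + G)) (A(G, h) = 3/(2*G/(-2 + G) + G) = 3/(G + 2*G/(-2 + G)))
A(m, 17)*n = (3*(-2 + 16)/16²)*(-350) = (3*(1/256)*14)*(-350) = (21/128)*(-350) = -3675/64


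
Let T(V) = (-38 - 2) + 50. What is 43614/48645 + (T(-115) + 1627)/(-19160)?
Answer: 3360055/4142392 ≈ 0.81114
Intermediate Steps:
T(V) = 10 (T(V) = -40 + 50 = 10)
43614/48645 + (T(-115) + 1627)/(-19160) = 43614/48645 + (10 + 1627)/(-19160) = 43614*(1/48645) + 1637*(-1/19160) = 4846/5405 - 1637/19160 = 3360055/4142392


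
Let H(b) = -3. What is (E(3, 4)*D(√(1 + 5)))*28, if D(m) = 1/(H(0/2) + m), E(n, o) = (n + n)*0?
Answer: 0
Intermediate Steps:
E(n, o) = 0 (E(n, o) = (2*n)*0 = 0)
D(m) = 1/(-3 + m)
(E(3, 4)*D(√(1 + 5)))*28 = (0/(-3 + √(1 + 5)))*28 = (0/(-3 + √6))*28 = 0*28 = 0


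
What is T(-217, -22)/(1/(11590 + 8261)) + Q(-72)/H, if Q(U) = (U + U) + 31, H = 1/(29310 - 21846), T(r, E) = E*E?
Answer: 8764452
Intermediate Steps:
T(r, E) = E²
H = 1/7464 ≈ 0.00013398
Q(U) = 31 + 2*U (Q(U) = 2*U + 31 = 31 + 2*U)
T(-217, -22)/(1/(11590 + 8261)) + Q(-72)/H = (-22)²/(1/(11590 + 8261)) + (31 + 2*(-72))/(1/7464) = 484/(1/19851) + (31 - 144)*7464 = 484/(1/19851) - 113*7464 = 484*19851 - 843432 = 9607884 - 843432 = 8764452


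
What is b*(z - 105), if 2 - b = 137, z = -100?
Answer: 27675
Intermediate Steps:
b = -135 (b = 2 - 1*137 = 2 - 137 = -135)
b*(z - 105) = -135*(-100 - 105) = -135*(-205) = 27675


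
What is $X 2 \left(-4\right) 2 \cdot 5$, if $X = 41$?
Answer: $-3280$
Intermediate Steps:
$X 2 \left(-4\right) 2 \cdot 5 = 41 \cdot 2 \left(-4\right) 2 \cdot 5 = 41 \left(\left(-8\right) 2\right) 5 = 41 \left(-16\right) 5 = \left(-656\right) 5 = -3280$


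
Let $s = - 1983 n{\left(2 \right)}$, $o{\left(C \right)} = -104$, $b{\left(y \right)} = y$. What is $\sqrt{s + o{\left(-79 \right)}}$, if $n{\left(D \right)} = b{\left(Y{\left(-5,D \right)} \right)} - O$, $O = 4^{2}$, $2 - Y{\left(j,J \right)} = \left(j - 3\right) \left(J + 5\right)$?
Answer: $i \sqrt{83390} \approx 288.77 i$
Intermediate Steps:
$Y{\left(j,J \right)} = 2 - \left(-3 + j\right) \left(5 + J\right)$ ($Y{\left(j,J \right)} = 2 - \left(j - 3\right) \left(J + 5\right) = 2 - \left(-3 + j\right) \left(5 + J\right)$)
$O = 16$
$n{\left(D \right)} = 26 + 8 D$ ($n{\left(D \right)} = \left(17 - -25 + 3 D - D \left(-5\right)\right) - 16 = \left(17 + 25 + 3 D + 5 D\right) - 16 = \left(42 + 8 D\right) - 16 = 26 + 8 D$)
$s = -83286$ ($s = - 1983 \left(26 + 8 \cdot 2\right) = - 1983 \left(26 + 16\right) = \left(-1983\right) 42 = -83286$)
$\sqrt{s + o{\left(-79 \right)}} = \sqrt{-83286 - 104} = \sqrt{-83390} = i \sqrt{83390}$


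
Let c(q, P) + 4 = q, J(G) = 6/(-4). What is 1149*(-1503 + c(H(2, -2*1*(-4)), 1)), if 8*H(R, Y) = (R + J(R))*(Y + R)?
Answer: -13846599/8 ≈ -1.7308e+6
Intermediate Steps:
J(G) = -3/2 (J(G) = 6*(-¼) = -3/2)
H(R, Y) = (-3/2 + R)*(R + Y)/8 (H(R, Y) = ((R - 3/2)*(Y + R))/8 = ((-3/2 + R)*(R + Y))/8 = (-3/2 + R)*(R + Y)/8)
c(q, P) = -4 + q
1149*(-1503 + c(H(2, -2*1*(-4)), 1)) = 1149*(-1503 + (-4 + (-3/16*2 - 3*(-2*1)*(-4)/16 + (⅛)*2² + (⅛)*2*(-2*1*(-4))))) = 1149*(-1503 + (-4 + (-3/8 - (-3)*(-4)/8 + (⅛)*4 + (⅛)*2*(-2*(-4))))) = 1149*(-1503 + (-4 + (-3/8 - 3/16*8 + ½ + (⅛)*2*8))) = 1149*(-1503 + (-4 + (-3/8 - 3/2 + ½ + 2))) = 1149*(-1503 + (-4 + 5/8)) = 1149*(-1503 - 27/8) = 1149*(-12051/8) = -13846599/8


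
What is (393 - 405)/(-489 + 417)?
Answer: ⅙ ≈ 0.16667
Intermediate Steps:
(393 - 405)/(-489 + 417) = -12/(-72) = -12*(-1/72) = ⅙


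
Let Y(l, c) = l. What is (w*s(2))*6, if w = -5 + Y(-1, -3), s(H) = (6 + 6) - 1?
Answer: -396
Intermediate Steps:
s(H) = 11 (s(H) = 12 - 1 = 11)
w = -6 (w = -5 - 1 = -6)
(w*s(2))*6 = -6*11*6 = -66*6 = -396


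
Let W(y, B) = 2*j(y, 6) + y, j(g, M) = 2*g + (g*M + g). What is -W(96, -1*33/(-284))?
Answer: -1824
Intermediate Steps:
j(g, M) = 3*g + M*g (j(g, M) = 2*g + (M*g + g) = 2*g + (g + M*g) = 3*g + M*g)
W(y, B) = 19*y (W(y, B) = 2*(y*(3 + 6)) + y = 2*(y*9) + y = 2*(9*y) + y = 18*y + y = 19*y)
-W(96, -1*33/(-284)) = -19*96 = -1*1824 = -1824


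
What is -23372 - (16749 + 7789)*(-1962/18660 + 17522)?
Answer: -668612101477/1555 ≈ -4.2998e+8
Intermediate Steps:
-23372 - (16749 + 7789)*(-1962/18660 + 17522) = -23372 - 24538*(-1962*1/18660 + 17522) = -23372 - 24538*(-327/3110 + 17522) = -23372 - 24538*54493093/3110 = -23372 - 1*668575758017/1555 = -23372 - 668575758017/1555 = -668612101477/1555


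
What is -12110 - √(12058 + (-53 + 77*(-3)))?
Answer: -12110 - 29*√14 ≈ -12219.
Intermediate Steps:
-12110 - √(12058 + (-53 + 77*(-3))) = -12110 - √(12058 + (-53 - 231)) = -12110 - √(12058 - 284) = -12110 - √11774 = -12110 - 29*√14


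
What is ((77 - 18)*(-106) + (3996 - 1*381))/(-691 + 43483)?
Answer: -2639/42792 ≈ -0.061670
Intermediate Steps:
((77 - 18)*(-106) + (3996 - 1*381))/(-691 + 43483) = (59*(-106) + (3996 - 381))/42792 = (-6254 + 3615)*(1/42792) = -2639*1/42792 = -2639/42792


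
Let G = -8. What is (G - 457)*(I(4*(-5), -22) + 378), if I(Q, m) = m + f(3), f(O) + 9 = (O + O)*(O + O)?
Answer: -178095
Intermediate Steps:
f(O) = -9 + 4*O**2 (f(O) = -9 + (O + O)*(O + O) = -9 + (2*O)*(2*O) = -9 + 4*O**2)
I(Q, m) = 27 + m (I(Q, m) = m + (-9 + 4*3**2) = m + (-9 + 4*9) = m + (-9 + 36) = m + 27 = 27 + m)
(G - 457)*(I(4*(-5), -22) + 378) = (-8 - 457)*((27 - 22) + 378) = -465*(5 + 378) = -465*383 = -178095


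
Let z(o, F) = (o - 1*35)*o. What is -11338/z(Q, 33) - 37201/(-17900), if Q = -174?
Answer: 574950683/325475700 ≈ 1.7665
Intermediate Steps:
z(o, F) = o*(-35 + o) (z(o, F) = (o - 35)*o = (-35 + o)*o = o*(-35 + o))
-11338/z(Q, 33) - 37201/(-17900) = -11338*(-1/(174*(-35 - 174))) - 37201/(-17900) = -11338/((-174*(-209))) - 37201*(-1/17900) = -11338/36366 + 37201/17900 = -11338*1/36366 + 37201/17900 = -5669/18183 + 37201/17900 = 574950683/325475700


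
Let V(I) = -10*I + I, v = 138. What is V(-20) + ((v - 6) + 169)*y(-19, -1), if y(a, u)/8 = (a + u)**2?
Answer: 963380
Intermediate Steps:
y(a, u) = 8*(a + u)**2
V(I) = -9*I
V(-20) + ((v - 6) + 169)*y(-19, -1) = -9*(-20) + ((138 - 6) + 169)*(8*(-19 - 1)**2) = 180 + (132 + 169)*(8*(-20)**2) = 180 + 301*(8*400) = 180 + 301*3200 = 180 + 963200 = 963380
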